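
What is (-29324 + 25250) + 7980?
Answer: 3906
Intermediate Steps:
(-29324 + 25250) + 7980 = -4074 + 7980 = 3906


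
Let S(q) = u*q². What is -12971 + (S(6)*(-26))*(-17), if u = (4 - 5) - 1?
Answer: -44795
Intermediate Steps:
u = -2 (u = -1 - 1 = -2)
S(q) = -2*q²
-12971 + (S(6)*(-26))*(-17) = -12971 + (-2*6²*(-26))*(-17) = -12971 + (-2*36*(-26))*(-17) = -12971 - 72*(-26)*(-17) = -12971 + 1872*(-17) = -12971 - 31824 = -44795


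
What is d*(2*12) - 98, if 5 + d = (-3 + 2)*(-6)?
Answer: -74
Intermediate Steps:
d = 1 (d = -5 + (-3 + 2)*(-6) = -5 - 1*(-6) = -5 + 6 = 1)
d*(2*12) - 98 = 1*(2*12) - 98 = 1*24 - 98 = 24 - 98 = -74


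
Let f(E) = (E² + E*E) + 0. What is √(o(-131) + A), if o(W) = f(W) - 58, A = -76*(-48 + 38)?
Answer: 4*√2189 ≈ 187.15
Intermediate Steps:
A = 760 (A = -76*(-10) = 760)
f(E) = 2*E² (f(E) = (E² + E²) + 0 = 2*E² + 0 = 2*E²)
o(W) = -58 + 2*W² (o(W) = 2*W² - 58 = -58 + 2*W²)
√(o(-131) + A) = √((-58 + 2*(-131)²) + 760) = √((-58 + 2*17161) + 760) = √((-58 + 34322) + 760) = √(34264 + 760) = √35024 = 4*√2189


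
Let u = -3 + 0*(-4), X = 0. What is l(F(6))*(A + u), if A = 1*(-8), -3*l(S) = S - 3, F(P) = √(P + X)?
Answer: -11 + 11*√6/3 ≈ -2.0185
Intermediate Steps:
F(P) = √P (F(P) = √(P + 0) = √P)
l(S) = 1 - S/3 (l(S) = -(S - 3)/3 = -(-3 + S)/3 = 1 - S/3)
u = -3 (u = -3 + 0 = -3)
A = -8
l(F(6))*(A + u) = (1 - √6/3)*(-8 - 3) = (1 - √6/3)*(-11) = -11 + 11*√6/3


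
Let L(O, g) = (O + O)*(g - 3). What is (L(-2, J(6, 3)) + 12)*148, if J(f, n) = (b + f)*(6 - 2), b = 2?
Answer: -15392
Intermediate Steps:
J(f, n) = 8 + 4*f (J(f, n) = (2 + f)*(6 - 2) = (2 + f)*4 = 8 + 4*f)
L(O, g) = 2*O*(-3 + g) (L(O, g) = (2*O)*(-3 + g) = 2*O*(-3 + g))
(L(-2, J(6, 3)) + 12)*148 = (2*(-2)*(-3 + (8 + 4*6)) + 12)*148 = (2*(-2)*(-3 + (8 + 24)) + 12)*148 = (2*(-2)*(-3 + 32) + 12)*148 = (2*(-2)*29 + 12)*148 = (-116 + 12)*148 = -104*148 = -15392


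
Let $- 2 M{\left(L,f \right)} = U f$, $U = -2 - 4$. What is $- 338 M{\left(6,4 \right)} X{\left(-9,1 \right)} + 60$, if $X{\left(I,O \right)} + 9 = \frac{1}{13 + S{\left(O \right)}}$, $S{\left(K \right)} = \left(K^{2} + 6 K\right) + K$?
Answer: $\frac{254596}{7} \approx 36371.0$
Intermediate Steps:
$S{\left(K \right)} = K^{2} + 7 K$
$U = -6$
$M{\left(L,f \right)} = 3 f$ ($M{\left(L,f \right)} = - \frac{\left(-6\right) f}{2} = 3 f$)
$X{\left(I,O \right)} = -9 + \frac{1}{13 + O \left(7 + O\right)}$
$- 338 M{\left(6,4 \right)} X{\left(-9,1 \right)} + 60 = - 338 \cdot 3 \cdot 4 \frac{-116 - 9 \left(7 + 1\right)}{13 + 1 \left(7 + 1\right)} + 60 = - 338 \cdot 12 \frac{-116 - 9 \cdot 8}{13 + 1 \cdot 8} + 60 = - 338 \cdot 12 \frac{-116 - 72}{13 + 8} + 60 = - 338 \cdot 12 \cdot \frac{1}{21} \left(-188\right) + 60 = - 338 \cdot 12 \left(- \frac{188}{21}\right) + 60 = \left(-338\right) \left(- \frac{752}{7}\right) + 60 = \frac{254176}{7} + 60 = \frac{254596}{7}$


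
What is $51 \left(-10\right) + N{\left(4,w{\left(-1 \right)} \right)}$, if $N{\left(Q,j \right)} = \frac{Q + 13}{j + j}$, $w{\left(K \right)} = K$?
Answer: $- \frac{1037}{2} \approx -518.5$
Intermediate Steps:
$N{\left(Q,j \right)} = \frac{13 + Q}{2 j}$
$51 \left(-10\right) + N{\left(4,w{\left(-1 \right)} \right)} = 51 \left(-10\right) + \frac{13 + 4}{2 \left(-1\right)} = -510 + \frac{1}{2} \left(-1\right) 17 = -510 - \frac{17}{2} = - \frac{1037}{2}$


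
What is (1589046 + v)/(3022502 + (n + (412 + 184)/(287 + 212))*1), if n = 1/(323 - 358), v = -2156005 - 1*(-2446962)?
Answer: 32834252395/52788017791 ≈ 0.62200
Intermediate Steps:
v = 290957 (v = -2156005 + 2446962 = 290957)
n = -1/35 (n = 1/(-35) = -1/35 ≈ -0.028571)
(1589046 + v)/(3022502 + (n + (412 + 184)/(287 + 212))*1) = (1589046 + 290957)/(3022502 + (-1/35 + (412 + 184)/(287 + 212))*1) = 1880003/(3022502 + (-1/35 + 596/499)*1) = 1880003/(3022502 + (20361/17465)*1) = 1880003/(3022502 + 20361/17465) = 1880003/(52788017791/17465) = 1880003*(17465/52788017791) = 32834252395/52788017791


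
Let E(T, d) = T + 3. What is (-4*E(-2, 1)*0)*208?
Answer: 0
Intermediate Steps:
E(T, d) = 3 + T
(-4*E(-2, 1)*0)*208 = (-4*(3 - 2)*0)*208 = (-4*1*0)*208 = -4*0*208 = 0*208 = 0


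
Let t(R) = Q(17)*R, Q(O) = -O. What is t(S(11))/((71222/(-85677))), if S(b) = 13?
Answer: 18934617/71222 ≈ 265.85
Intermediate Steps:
t(R) = -17*R (t(R) = (-1*17)*R = -17*R)
t(S(11))/((71222/(-85677))) = (-17*13)/((71222/(-85677))) = -221/(71222*(-1/85677)) = -221/(-71222/85677) = -221*(-85677/71222) = 18934617/71222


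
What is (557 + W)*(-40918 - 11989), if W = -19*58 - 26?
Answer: 30209897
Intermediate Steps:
W = -1128 (W = -1102 - 26 = -1128)
(557 + W)*(-40918 - 11989) = (557 - 1128)*(-40918 - 11989) = -571*(-52907) = 30209897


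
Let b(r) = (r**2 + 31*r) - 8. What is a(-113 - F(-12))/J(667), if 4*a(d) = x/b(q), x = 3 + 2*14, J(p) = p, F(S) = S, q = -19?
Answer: -31/629648 ≈ -4.9234e-5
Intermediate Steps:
b(r) = -8 + r**2 + 31*r
x = 31 (x = 3 + 28 = 31)
a(d) = -31/944 (a(d) = (31/(-8 + (-19)**2 + 31*(-19)))/4 = (31/(-8 + 361 - 589))/4 = (31/(-236))/4 = (31*(-1/236))/4 = (1/4)*(-31/236) = -31/944)
a(-113 - F(-12))/J(667) = -31/944/667 = -31/944*1/667 = -31/629648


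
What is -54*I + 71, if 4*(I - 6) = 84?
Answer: -1387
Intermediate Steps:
I = 27 (I = 6 + (¼)*84 = 6 + 21 = 27)
-54*I + 71 = -54*27 + 71 = -1458 + 71 = -1387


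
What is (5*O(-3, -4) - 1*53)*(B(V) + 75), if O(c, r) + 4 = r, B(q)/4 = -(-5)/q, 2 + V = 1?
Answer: -5115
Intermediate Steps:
V = -1 (V = -2 + 1 = -1)
B(q) = 20/q (B(q) = 4*(-(-5)/q) = 4*(5/q) = 20/q)
O(c, r) = -4 + r
(5*O(-3, -4) - 1*53)*(B(V) + 75) = (5*(-4 - 4) - 1*53)*(20/(-1) + 75) = (5*(-8) - 53)*(20*(-1) + 75) = (-40 - 53)*(-20 + 75) = -93*55 = -5115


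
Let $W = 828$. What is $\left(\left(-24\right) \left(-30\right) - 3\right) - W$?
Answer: $-111$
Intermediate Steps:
$\left(\left(-24\right) \left(-30\right) - 3\right) - W = \left(\left(-24\right) \left(-30\right) - 3\right) - 828 = \left(720 - 3\right) - 828 = 717 - 828 = -111$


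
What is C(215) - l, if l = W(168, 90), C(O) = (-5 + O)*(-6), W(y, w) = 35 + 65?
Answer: -1360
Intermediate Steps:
W(y, w) = 100
C(O) = 30 - 6*O
l = 100
C(215) - l = (30 - 6*215) - 1*100 = (30 - 1290) - 100 = -1260 - 100 = -1360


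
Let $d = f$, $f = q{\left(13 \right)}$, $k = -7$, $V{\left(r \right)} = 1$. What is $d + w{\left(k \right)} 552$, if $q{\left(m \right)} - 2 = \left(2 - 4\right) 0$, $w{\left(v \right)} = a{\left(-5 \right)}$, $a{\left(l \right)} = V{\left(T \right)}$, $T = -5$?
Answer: $554$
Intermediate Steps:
$a{\left(l \right)} = 1$
$w{\left(v \right)} = 1$
$q{\left(m \right)} = 2$ ($q{\left(m \right)} = 2 + \left(2 - 4\right) 0 = 2 - 0 = 2 + 0 = 2$)
$f = 2$
$d = 2$
$d + w{\left(k \right)} 552 = 2 + 1 \cdot 552 = 2 + 552 = 554$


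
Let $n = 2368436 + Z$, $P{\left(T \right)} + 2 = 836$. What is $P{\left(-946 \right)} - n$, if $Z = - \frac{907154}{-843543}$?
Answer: $- \frac{1997175001040}{843543} \approx -2.3676 \cdot 10^{6}$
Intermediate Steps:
$P{\left(T \right)} = 834$ ($P{\left(T \right)} = -2 + 836 = 834$)
$Z = \frac{907154}{843543}$ ($Z = \left(-907154\right) \left(- \frac{1}{843543}\right) = \frac{907154}{843543} \approx 1.0754$)
$n = \frac{1997878515902}{843543}$ ($n = 2368436 + \frac{907154}{843543} = \frac{1997878515902}{843543} \approx 2.3684 \cdot 10^{6}$)
$P{\left(-946 \right)} - n = 834 - \frac{1997878515902}{843543} = - \frac{1997175001040}{843543}$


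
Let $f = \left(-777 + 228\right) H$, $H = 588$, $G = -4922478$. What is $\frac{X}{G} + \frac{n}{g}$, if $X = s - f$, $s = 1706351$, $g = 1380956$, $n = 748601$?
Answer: $\frac{441393566725}{3398862764484} \approx 0.12987$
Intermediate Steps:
$f = -322812$ ($f = \left(-777 + 228\right) 588 = \left(-549\right) 588 = -322812$)
$X = 2029163$ ($X = 1706351 - -322812 = 1706351 + 322812 = 2029163$)
$\frac{X}{G} + \frac{n}{g} = \frac{2029163}{-4922478} + \frac{748601}{1380956} = 2029163 \left(- \frac{1}{4922478}\right) + 748601 \cdot \frac{1}{1380956} = - \frac{2029163}{4922478} + \frac{748601}{1380956} = \frac{441393566725}{3398862764484}$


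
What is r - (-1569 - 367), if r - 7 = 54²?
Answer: 4859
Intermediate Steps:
r = 2923 (r = 7 + 54² = 7 + 2916 = 2923)
r - (-1569 - 367) = 2923 - (-1569 - 367) = 2923 - 1*(-1936) = 2923 + 1936 = 4859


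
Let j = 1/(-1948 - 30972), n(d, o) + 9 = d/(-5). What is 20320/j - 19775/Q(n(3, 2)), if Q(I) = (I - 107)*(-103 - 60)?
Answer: -63568167196475/95029 ≈ -6.6893e+8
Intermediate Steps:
n(d, o) = -9 - d/5 (n(d, o) = -9 + d/(-5) = -9 + d*(-⅕) = -9 - d/5)
Q(I) = 17441 - 163*I (Q(I) = (-107 + I)*(-163) = 17441 - 163*I)
j = -1/32920 (j = 1/(-32920) = -1/32920 ≈ -3.0377e-5)
20320/j - 19775/Q(n(3, 2)) = 20320/(-1/32920) - 19775/(17441 - 163*(-9 - ⅕*3)) = 20320*(-32920) - 19775/(17441 - 163*(-9 - ⅗)) = -668934400 - 19775/(17441 - 163*(-48/5)) = -668934400 - 19775/(17441 + 7824/5) = -668934400 - 19775/95029/5 = -668934400 - 19775*5/95029 = -668934400 - 98875/95029 = -63568167196475/95029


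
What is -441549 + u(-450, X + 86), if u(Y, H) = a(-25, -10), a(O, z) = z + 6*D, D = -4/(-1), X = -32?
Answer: -441535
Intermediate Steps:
D = 4 (D = -4*(-1) = 4)
a(O, z) = 24 + z (a(O, z) = z + 6*4 = z + 24 = 24 + z)
u(Y, H) = 14 (u(Y, H) = 24 - 10 = 14)
-441549 + u(-450, X + 86) = -441549 + 14 = -441535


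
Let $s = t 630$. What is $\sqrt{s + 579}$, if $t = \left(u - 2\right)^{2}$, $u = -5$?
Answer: $\sqrt{31449} \approx 177.34$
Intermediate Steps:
$t = 49$ ($t = \left(-5 - 2\right)^{2} = \left(-7\right)^{2} = 49$)
$s = 30870$ ($s = 49 \cdot 630 = 30870$)
$\sqrt{s + 579} = \sqrt{30870 + 579} = \sqrt{31449}$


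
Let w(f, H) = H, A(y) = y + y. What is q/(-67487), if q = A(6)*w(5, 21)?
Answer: -36/9641 ≈ -0.0037341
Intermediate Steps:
A(y) = 2*y
q = 252 (q = (2*6)*21 = 12*21 = 252)
q/(-67487) = 252/(-67487) = 252*(-1/67487) = -36/9641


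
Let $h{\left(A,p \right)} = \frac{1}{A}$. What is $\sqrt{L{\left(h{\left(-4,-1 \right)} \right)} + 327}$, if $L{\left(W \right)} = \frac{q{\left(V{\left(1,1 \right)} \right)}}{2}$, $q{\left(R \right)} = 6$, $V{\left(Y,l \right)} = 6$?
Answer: $\sqrt{330} \approx 18.166$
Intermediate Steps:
$L{\left(W \right)} = 3$ ($L{\left(W \right)} = \frac{6}{2} = 6 \cdot \frac{1}{2} = 3$)
$\sqrt{L{\left(h{\left(-4,-1 \right)} \right)} + 327} = \sqrt{3 + 327} = \sqrt{330}$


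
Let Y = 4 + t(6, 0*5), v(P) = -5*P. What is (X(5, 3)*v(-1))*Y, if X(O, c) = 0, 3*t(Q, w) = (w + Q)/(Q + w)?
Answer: 0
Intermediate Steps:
t(Q, w) = ⅓ (t(Q, w) = ((w + Q)/(Q + w))/3 = ((Q + w)/(Q + w))/3 = (⅓)*1 = ⅓)
Y = 13/3 (Y = 4 + ⅓ = 13/3 ≈ 4.3333)
(X(5, 3)*v(-1))*Y = (0*(-5*(-1)))*(13/3) = (0*5)*(13/3) = 0*(13/3) = 0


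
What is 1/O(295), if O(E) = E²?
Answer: 1/87025 ≈ 1.1491e-5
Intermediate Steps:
1/O(295) = 1/(295²) = 1/87025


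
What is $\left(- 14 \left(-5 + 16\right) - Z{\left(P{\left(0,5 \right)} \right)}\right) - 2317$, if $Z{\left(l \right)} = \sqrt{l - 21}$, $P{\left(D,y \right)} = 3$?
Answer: $-2471 - 3 i \sqrt{2} \approx -2471.0 - 4.2426 i$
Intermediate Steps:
$Z{\left(l \right)} = \sqrt{-21 + l}$
$\left(- 14 \left(-5 + 16\right) - Z{\left(P{\left(0,5 \right)} \right)}\right) - 2317 = \left(- 14 \left(-5 + 16\right) - \sqrt{-21 + 3}\right) - 2317 = \left(\left(-14\right) 11 - \sqrt{-18}\right) - 2317 = \left(-154 - 3 i \sqrt{2}\right) - 2317 = -2471 - 3 i \sqrt{2}$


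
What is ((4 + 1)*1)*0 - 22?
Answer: -22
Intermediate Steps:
((4 + 1)*1)*0 - 22 = (5*1)*0 - 22 = 5*0 - 22 = 0 - 22 = -22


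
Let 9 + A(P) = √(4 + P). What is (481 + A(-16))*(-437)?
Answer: -206264 - 874*I*√3 ≈ -2.0626e+5 - 1513.8*I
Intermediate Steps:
A(P) = -9 + √(4 + P)
(481 + A(-16))*(-437) = (481 + (-9 + √(4 - 16)))*(-437) = (481 + (-9 + √(-12)))*(-437) = (481 + (-9 + 2*I*√3))*(-437) = (472 + 2*I*√3)*(-437) = -206264 - 874*I*√3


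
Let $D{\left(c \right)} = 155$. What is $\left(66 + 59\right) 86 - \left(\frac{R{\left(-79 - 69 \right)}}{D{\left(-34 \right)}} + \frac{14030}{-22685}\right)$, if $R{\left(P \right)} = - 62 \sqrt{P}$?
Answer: $\frac{48775556}{4537} + \frac{4 i \sqrt{37}}{5} \approx 10751.0 + 4.8662 i$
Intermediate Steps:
$\left(66 + 59\right) 86 - \left(\frac{R{\left(-79 - 69 \right)}}{D{\left(-34 \right)}} + \frac{14030}{-22685}\right) = \left(66 + 59\right) 86 - \left(\frac{\left(-62\right) \sqrt{-79 - 69}}{155} + \frac{14030}{-22685}\right) = 125 \cdot 86 - \left(- 62 \sqrt{-148} \cdot \frac{1}{155} + 14030 \left(- \frac{1}{22685}\right)\right) = 10750 - \left(- 62 \cdot 2 i \sqrt{37} \cdot \frac{1}{155} - \frac{2806}{4537}\right) = 10750 - \left(- 124 i \sqrt{37} \cdot \frac{1}{155} - \frac{2806}{4537}\right) = 10750 - \left(- \frac{4 i \sqrt{37}}{5} - \frac{2806}{4537}\right) = 10750 - \left(- \frac{2806}{4537} - \frac{4 i \sqrt{37}}{5}\right) = 10750 + \left(\frac{2806}{4537} + \frac{4 i \sqrt{37}}{5}\right) = \frac{48775556}{4537} + \frac{4 i \sqrt{37}}{5}$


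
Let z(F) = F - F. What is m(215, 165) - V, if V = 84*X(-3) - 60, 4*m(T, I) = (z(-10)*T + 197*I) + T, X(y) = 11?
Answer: 7316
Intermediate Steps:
z(F) = 0
m(T, I) = T/4 + 197*I/4 (m(T, I) = ((0*T + 197*I) + T)/4 = ((0 + 197*I) + T)/4 = (197*I + T)/4 = (T + 197*I)/4 = T/4 + 197*I/4)
V = 864 (V = 84*11 - 60 = 924 - 60 = 864)
m(215, 165) - V = ((¼)*215 + (197/4)*165) - 1*864 = (215/4 + 32505/4) - 864 = 8180 - 864 = 7316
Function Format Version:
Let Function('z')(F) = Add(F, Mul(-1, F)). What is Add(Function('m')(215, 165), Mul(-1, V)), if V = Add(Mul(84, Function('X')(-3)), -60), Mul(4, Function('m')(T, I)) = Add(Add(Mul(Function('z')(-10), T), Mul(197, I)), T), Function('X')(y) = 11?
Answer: 7316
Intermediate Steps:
Function('z')(F) = 0
Function('m')(T, I) = Add(Mul(Rational(1, 4), T), Mul(Rational(197, 4), I)) (Function('m')(T, I) = Mul(Rational(1, 4), Add(Add(Mul(0, T), Mul(197, I)), T)) = Mul(Rational(1, 4), Add(Add(0, Mul(197, I)), T)) = Mul(Rational(1, 4), Add(Mul(197, I), T)) = Mul(Rational(1, 4), Add(T, Mul(197, I))) = Add(Mul(Rational(1, 4), T), Mul(Rational(197, 4), I)))
V = 864 (V = Add(Mul(84, 11), -60) = Add(924, -60) = 864)
Add(Function('m')(215, 165), Mul(-1, V)) = Add(Add(Mul(Rational(1, 4), 215), Mul(Rational(197, 4), 165)), Mul(-1, 864)) = Add(Add(Rational(215, 4), Rational(32505, 4)), -864) = Add(8180, -864) = 7316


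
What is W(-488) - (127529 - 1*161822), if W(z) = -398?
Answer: 33895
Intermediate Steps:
W(-488) - (127529 - 1*161822) = -398 - (127529 - 1*161822) = -398 - (127529 - 161822) = -398 - 1*(-34293) = -398 + 34293 = 33895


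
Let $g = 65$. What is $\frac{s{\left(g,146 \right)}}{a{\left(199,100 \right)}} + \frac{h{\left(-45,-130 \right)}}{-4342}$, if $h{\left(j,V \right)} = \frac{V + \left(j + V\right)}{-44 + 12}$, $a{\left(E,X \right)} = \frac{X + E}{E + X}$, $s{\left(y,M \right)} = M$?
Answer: $\frac{20285519}{138944} \approx 146.0$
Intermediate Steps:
$a{\left(E,X \right)} = 1$ ($a{\left(E,X \right)} = \frac{E + X}{E + X} = 1$)
$h{\left(j,V \right)} = - \frac{V}{16} - \frac{j}{32}$ ($h{\left(j,V \right)} = \frac{V + \left(V + j\right)}{-32} = \left(j + 2 V\right) \left(- \frac{1}{32}\right) = - \frac{V}{16} - \frac{j}{32}$)
$\frac{s{\left(g,146 \right)}}{a{\left(199,100 \right)}} + \frac{h{\left(-45,-130 \right)}}{-4342} = \frac{146}{1} + \frac{\left(- \frac{1}{16}\right) \left(-130\right) - - \frac{45}{32}}{-4342} = 146 \cdot 1 + \left(\frac{65}{8} + \frac{45}{32}\right) \left(- \frac{1}{4342}\right) = 146 + \frac{305}{32} \left(- \frac{1}{4342}\right) = 146 - \frac{305}{138944} = \frac{20285519}{138944}$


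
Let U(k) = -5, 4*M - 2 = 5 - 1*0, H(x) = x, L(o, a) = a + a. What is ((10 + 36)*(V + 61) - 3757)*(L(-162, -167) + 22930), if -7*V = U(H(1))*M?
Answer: -20189526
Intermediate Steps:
L(o, a) = 2*a
M = 7/4 (M = 1/2 + (5 - 1*0)/4 = 1/2 + (5 + 0)/4 = 1/2 + (1/4)*5 = 1/2 + 5/4 = 7/4 ≈ 1.7500)
V = 5/4 (V = -(-5)*7/(7*4) = -1/7*(-35/4) = 5/4 ≈ 1.2500)
((10 + 36)*(V + 61) - 3757)*(L(-162, -167) + 22930) = ((10 + 36)*(5/4 + 61) - 3757)*(2*(-167) + 22930) = (46*(249/4) - 3757)*(-334 + 22930) = (5727/2 - 3757)*22596 = -1787/2*22596 = -20189526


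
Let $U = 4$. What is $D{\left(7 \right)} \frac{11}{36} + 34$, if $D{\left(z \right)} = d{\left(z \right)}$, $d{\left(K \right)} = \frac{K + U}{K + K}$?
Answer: $\frac{17257}{504} \approx 34.24$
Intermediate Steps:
$d{\left(K \right)} = \frac{4 + K}{2 K}$ ($d{\left(K \right)} = \frac{K + 4}{K + K} = \frac{4 + K}{2 K}$)
$D{\left(z \right)} = \frac{4 + z}{2 z}$
$D{\left(7 \right)} \frac{11}{36} + 34 = \frac{4 + 7}{2 \cdot 7} \cdot \frac{11}{36} + 34 = \frac{1}{2} \cdot \frac{1}{7} \cdot 11 \cdot 11 \cdot \frac{1}{36} + 34 = \frac{11}{14} \cdot \frac{11}{36} + 34 = \frac{121}{504} + 34 = \frac{17257}{504}$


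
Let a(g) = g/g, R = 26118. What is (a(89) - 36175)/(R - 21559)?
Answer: -36174/4559 ≈ -7.9346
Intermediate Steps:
a(g) = 1
(a(89) - 36175)/(R - 21559) = (1 - 36175)/(26118 - 21559) = -36174/4559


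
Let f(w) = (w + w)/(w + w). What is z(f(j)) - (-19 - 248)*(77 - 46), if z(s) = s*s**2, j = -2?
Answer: 8278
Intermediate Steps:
f(w) = 1 (f(w) = (2*w)/((2*w)) = (2*w)*(1/(2*w)) = 1)
z(s) = s**3
z(f(j)) - (-19 - 248)*(77 - 46) = 1**3 - (-19 - 248)*(77 - 46) = 1 - (-267)*31 = 1 - 1*(-8277) = 1 + 8277 = 8278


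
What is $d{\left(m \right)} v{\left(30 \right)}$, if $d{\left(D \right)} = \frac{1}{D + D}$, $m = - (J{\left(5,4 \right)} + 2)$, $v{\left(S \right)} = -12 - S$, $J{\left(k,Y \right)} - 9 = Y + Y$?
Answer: $\frac{21}{19} \approx 1.1053$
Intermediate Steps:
$J{\left(k,Y \right)} = 9 + 2 Y$ ($J{\left(k,Y \right)} = 9 + \left(Y + Y\right) = 9 + 2 Y$)
$m = -19$ ($m = - (\left(9 + 2 \cdot 4\right) + 2) = - (\left(9 + 8\right) + 2) = - (17 + 2) = \left(-1\right) 19 = -19$)
$d{\left(D \right)} = \frac{1}{2 D}$
$d{\left(m \right)} v{\left(30 \right)} = \frac{1}{2 \left(-19\right)} \left(-12 - 30\right) = \frac{1}{2} \left(- \frac{1}{19}\right) \left(-12 - 30\right) = \left(- \frac{1}{38}\right) \left(-42\right) = \frac{21}{19}$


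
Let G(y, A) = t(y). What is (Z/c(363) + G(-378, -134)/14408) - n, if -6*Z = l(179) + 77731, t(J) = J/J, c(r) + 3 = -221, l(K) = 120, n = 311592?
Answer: -754081936229/2420544 ≈ -3.1153e+5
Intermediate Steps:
c(r) = -224 (c(r) = -3 - 221 = -224)
t(J) = 1
G(y, A) = 1
Z = -77851/6 (Z = -(120 + 77731)/6 = -⅙*77851 = -77851/6 ≈ -12975.)
(Z/c(363) + G(-378, -134)/14408) - n = (-77851/6/(-224) + 1/14408) - 1*311592 = (-77851/6*(-1/224) + 1*(1/14408)) - 311592 = (77851/1344 + 1/14408) - 311592 = 140209819/2420544 - 311592 = -754081936229/2420544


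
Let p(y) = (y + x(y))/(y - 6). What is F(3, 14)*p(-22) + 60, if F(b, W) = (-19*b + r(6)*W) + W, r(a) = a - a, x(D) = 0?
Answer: 367/14 ≈ 26.214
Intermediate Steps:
r(a) = 0
p(y) = y/(-6 + y) (p(y) = (y + 0)/(y - 6) = y/(-6 + y))
F(b, W) = W - 19*b (F(b, W) = (-19*b + 0*W) + W = (-19*b + 0) + W = -19*b + W = W - 19*b)
F(3, 14)*p(-22) + 60 = (14 - 19*3)*(-22/(-6 - 22)) + 60 = (14 - 57)*(-22/(-28)) + 60 = -(-946)*(-1)/28 + 60 = -43*11/14 + 60 = -473/14 + 60 = 367/14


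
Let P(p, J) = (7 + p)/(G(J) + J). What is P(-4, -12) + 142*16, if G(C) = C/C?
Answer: 24989/11 ≈ 2271.7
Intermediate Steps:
G(C) = 1
P(p, J) = (7 + p)/(1 + J)
P(-4, -12) + 142*16 = (7 - 4)/(1 - 12) + 142*16 = 3/(-11) + 2272 = -1/11*3 + 2272 = -3/11 + 2272 = 24989/11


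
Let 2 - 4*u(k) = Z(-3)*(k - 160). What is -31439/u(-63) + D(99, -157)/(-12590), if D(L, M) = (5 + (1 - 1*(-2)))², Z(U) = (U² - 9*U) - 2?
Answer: -197969177/11935320 ≈ -16.587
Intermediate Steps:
Z(U) = -2 + U² - 9*U
D(L, M) = 64 (D(L, M) = (5 + (1 + 2))² = (5 + 3)² = 8² = 64)
u(k) = 2721/2 - 17*k/2 (u(k) = ½ - (-2 + (-3)² - 9*(-3))*(k - 160)/4 = ½ - (-2 + 9 + 27)*(-160 + k)/4 = ½ - 17*(-160 + k)/2 = ½ - (-5440 + 34*k)/4 = ½ + (1360 - 17*k/2) = 2721/2 - 17*k/2)
-31439/u(-63) + D(99, -157)/(-12590) = -31439/(2721/2 - 17/2*(-63)) + 64/(-12590) = -31439/(2721/2 + 1071/2) + 64*(-1/12590) = -31439/1896 - 32/6295 = -197969177/11935320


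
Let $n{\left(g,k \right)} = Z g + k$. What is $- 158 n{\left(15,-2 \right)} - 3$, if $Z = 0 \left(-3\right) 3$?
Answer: $313$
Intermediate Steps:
$Z = 0$ ($Z = 0 \cdot 3 = 0$)
$n{\left(g,k \right)} = k$ ($n{\left(g,k \right)} = 0 g + k = 0 + k = k$)
$- 158 n{\left(15,-2 \right)} - 3 = \left(-158\right) \left(-2\right) - 3 = 316 - 3 = 313$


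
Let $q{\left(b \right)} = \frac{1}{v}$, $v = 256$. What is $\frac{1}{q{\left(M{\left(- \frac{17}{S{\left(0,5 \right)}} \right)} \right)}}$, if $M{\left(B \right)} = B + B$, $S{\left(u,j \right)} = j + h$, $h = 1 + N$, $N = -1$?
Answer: $256$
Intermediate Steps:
$h = 0$ ($h = 1 - 1 = 0$)
$S{\left(u,j \right)} = j$ ($S{\left(u,j \right)} = j + 0 = j$)
$M{\left(B \right)} = 2 B$
$q{\left(b \right)} = \frac{1}{256}$
$\frac{1}{q{\left(M{\left(- \frac{17}{S{\left(0,5 \right)}} \right)} \right)}} = \frac{1}{\frac{1}{256}} = 256$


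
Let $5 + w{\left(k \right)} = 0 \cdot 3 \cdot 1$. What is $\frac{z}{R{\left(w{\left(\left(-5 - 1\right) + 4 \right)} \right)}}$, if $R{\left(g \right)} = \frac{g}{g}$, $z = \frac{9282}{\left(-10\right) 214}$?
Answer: $- \frac{4641}{1070} \approx -4.3374$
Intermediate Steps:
$w{\left(k \right)} = -5$ ($w{\left(k \right)} = -5 + 0 \cdot 3 \cdot 1 = -5 + 0 \cdot 1 = -5 + 0 = -5$)
$z = - \frac{4641}{1070}$ ($z = \frac{9282}{-2140} = 9282 \left(- \frac{1}{2140}\right) = - \frac{4641}{1070} \approx -4.3374$)
$R{\left(g \right)} = 1$
$\frac{z}{R{\left(w{\left(\left(-5 - 1\right) + 4 \right)} \right)}} = - \frac{4641}{1070 \cdot 1} = \left(- \frac{4641}{1070}\right) 1 = - \frac{4641}{1070}$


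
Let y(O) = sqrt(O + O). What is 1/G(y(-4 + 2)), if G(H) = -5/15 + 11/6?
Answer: 2/3 ≈ 0.66667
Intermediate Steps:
y(O) = sqrt(2)*sqrt(O) (y(O) = sqrt(2*O) = sqrt(2)*sqrt(O))
G(H) = 3/2 (G(H) = -5*1/15 + 11*(1/6) = -1/3 + 11/6 = 3/2)
1/G(y(-4 + 2)) = 1/(3/2) = 2/3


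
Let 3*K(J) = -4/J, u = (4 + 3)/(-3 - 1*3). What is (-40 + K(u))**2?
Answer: 73984/49 ≈ 1509.9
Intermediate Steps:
u = -7/6 (u = 7/(-3 - 3) = 7/(-6) = 7*(-1/6) = -7/6 ≈ -1.1667)
K(J) = -4/(3*J) (K(J) = (-4/J)/3 = -4/(3*J))
(-40 + K(u))**2 = (-40 - 4/(3*(-7/6)))**2 = (-40 - 4/3*(-6/7))**2 = (-40 + 8/7)**2 = (-272/7)**2 = 73984/49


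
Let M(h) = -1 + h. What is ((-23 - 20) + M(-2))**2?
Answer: 2116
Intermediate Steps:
((-23 - 20) + M(-2))**2 = ((-23 - 20) + (-1 - 2))**2 = (-43 - 3)**2 = (-46)**2 = 2116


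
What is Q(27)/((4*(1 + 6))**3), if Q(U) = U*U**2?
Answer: 19683/21952 ≈ 0.89664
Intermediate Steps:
Q(U) = U**3
Q(27)/((4*(1 + 6))**3) = 27**3/((4*(1 + 6))**3) = 19683/((4*7)**3) = 19683/(28**3) = 19683/21952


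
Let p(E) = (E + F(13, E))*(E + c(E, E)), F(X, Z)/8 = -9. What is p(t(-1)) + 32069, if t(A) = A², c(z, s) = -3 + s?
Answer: 32140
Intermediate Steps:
F(X, Z) = -72 (F(X, Z) = 8*(-9) = -72)
p(E) = (-72 + E)*(-3 + 2*E) (p(E) = (E - 72)*(E + (-3 + E)) = (-72 + E)*(-3 + 2*E))
p(t(-1)) + 32069 = (216 - 147*(-1)² + 2*((-1)²)²) + 32069 = (216 - 147*1 + 2*1²) + 32069 = (216 - 147 + 2*1) + 32069 = (216 - 147 + 2) + 32069 = 71 + 32069 = 32140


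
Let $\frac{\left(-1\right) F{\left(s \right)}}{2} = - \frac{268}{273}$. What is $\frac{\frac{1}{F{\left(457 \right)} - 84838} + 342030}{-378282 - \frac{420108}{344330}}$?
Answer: $- \frac{454601464588865685}{502786614860839664} \approx -0.90416$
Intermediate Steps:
$F{\left(s \right)} = \frac{536}{273}$ ($F{\left(s \right)} = - 2 \left(- \frac{268}{273}\right) = - 2 \left(\left(-268\right) \frac{1}{273}\right) = \left(-2\right) \left(- \frac{268}{273}\right) = \frac{536}{273}$)
$\frac{\frac{1}{F{\left(457 \right)} - 84838} + 342030}{-378282 - \frac{420108}{344330}} = \frac{\frac{1}{\frac{536}{273} - 84838} + 342030}{-378282 - \frac{420108}{344330}} = \frac{\frac{1}{- \frac{23160238}{273}} + 342030}{-378282 - \frac{210054}{172165}} = \frac{- \frac{273}{23160238} + 342030}{-378282 - \frac{210054}{172165}} = \frac{7921496202867}{23160238 \left(- \frac{65127130584}{172165}\right)} = \frac{7921496202867}{23160238} \left(- \frac{172165}{65127130584}\right) = - \frac{454601464588865685}{502786614860839664}$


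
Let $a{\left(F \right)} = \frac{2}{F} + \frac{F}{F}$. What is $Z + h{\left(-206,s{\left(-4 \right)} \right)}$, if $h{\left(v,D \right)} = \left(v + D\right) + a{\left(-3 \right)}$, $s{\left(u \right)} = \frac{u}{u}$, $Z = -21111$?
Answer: $- \frac{63947}{3} \approx -21316.0$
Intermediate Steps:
$s{\left(u \right)} = 1$
$a{\left(F \right)} = 1 + \frac{2}{F}$ ($a{\left(F \right)} = \frac{2}{F} + 1 = 1 + \frac{2}{F}$)
$h{\left(v,D \right)} = \frac{1}{3} + D + v$ ($h{\left(v,D \right)} = \left(v + D\right) + \frac{2 - 3}{-3} = \left(D + v\right) - - \frac{1}{3} = \left(D + v\right) + \frac{1}{3} = \frac{1}{3} + D + v$)
$Z + h{\left(-206,s{\left(-4 \right)} \right)} = -21111 + \left(\frac{1}{3} + 1 - 206\right) = -21111 - \frac{614}{3} = - \frac{63947}{3}$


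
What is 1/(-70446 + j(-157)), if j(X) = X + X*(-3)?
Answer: -1/70132 ≈ -1.4259e-5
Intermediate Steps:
j(X) = -2*X (j(X) = X - 3*X = -2*X)
1/(-70446 + j(-157)) = 1/(-70446 - 2*(-157)) = 1/(-70446 + 314) = 1/(-70132) = -1/70132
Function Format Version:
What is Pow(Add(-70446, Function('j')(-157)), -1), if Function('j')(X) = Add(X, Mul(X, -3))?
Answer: Rational(-1, 70132) ≈ -1.4259e-5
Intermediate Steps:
Function('j')(X) = Mul(-2, X) (Function('j')(X) = Add(X, Mul(-3, X)) = Mul(-2, X))
Pow(Add(-70446, Function('j')(-157)), -1) = Pow(Add(-70446, Mul(-2, -157)), -1) = Pow(Add(-70446, 314), -1) = Pow(-70132, -1) = Rational(-1, 70132)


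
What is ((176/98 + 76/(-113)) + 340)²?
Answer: 3567565440000/30658369 ≈ 1.1637e+5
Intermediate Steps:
((176/98 + 76/(-113)) + 340)² = ((176*(1/98) + 76*(-1/113)) + 340)² = ((88/49 - 76/113) + 340)² = (6220/5537 + 340)² = (1888800/5537)² = 3567565440000/30658369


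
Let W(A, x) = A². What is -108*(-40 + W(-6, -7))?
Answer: 432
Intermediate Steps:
-108*(-40 + W(-6, -7)) = -108*(-40 + (-6)²) = -108*(-40 + 36) = -108*(-4) = 432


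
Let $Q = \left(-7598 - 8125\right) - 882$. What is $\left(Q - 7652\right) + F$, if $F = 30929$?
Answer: $6672$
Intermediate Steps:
$Q = -16605$ ($Q = \left(-7598 - 8125\right) - 882 = -15723 - 882 = -16605$)
$\left(Q - 7652\right) + F = \left(-16605 - 7652\right) + 30929 = -24257 + 30929 = 6672$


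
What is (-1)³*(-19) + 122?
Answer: 141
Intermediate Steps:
(-1)³*(-19) + 122 = -1*(-19) + 122 = 19 + 122 = 141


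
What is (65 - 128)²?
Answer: 3969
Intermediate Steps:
(65 - 128)² = (-63)² = 3969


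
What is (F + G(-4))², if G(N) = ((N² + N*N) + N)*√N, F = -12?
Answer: -2992 - 1344*I ≈ -2992.0 - 1344.0*I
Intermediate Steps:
G(N) = √N*(N + 2*N²) (G(N) = ((N² + N²) + N)*√N = (2*N² + N)*√N = (N + 2*N²)*√N = √N*(N + 2*N²))
(F + G(-4))² = (-12 + (-4)^(3/2)*(1 + 2*(-4)))² = (-12 + (-8*I)*(1 - 8))² = (-12 - 8*I*(-7))² = (-12 + 56*I)²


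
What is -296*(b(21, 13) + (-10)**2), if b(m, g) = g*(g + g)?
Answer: -129648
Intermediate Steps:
b(m, g) = 2*g**2 (b(m, g) = g*(2*g) = 2*g**2)
-296*(b(21, 13) + (-10)**2) = -296*(2*13**2 + (-10)**2) = -296*(2*169 + 100) = -296*(338 + 100) = -296*438 = -129648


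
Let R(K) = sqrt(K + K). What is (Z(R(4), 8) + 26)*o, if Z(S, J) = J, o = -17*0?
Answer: 0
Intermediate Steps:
R(K) = sqrt(2)*sqrt(K) (R(K) = sqrt(2*K) = sqrt(2)*sqrt(K))
o = 0
(Z(R(4), 8) + 26)*o = (8 + 26)*0 = 34*0 = 0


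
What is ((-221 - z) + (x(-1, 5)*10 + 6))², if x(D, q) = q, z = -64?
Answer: 10201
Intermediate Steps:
((-221 - z) + (x(-1, 5)*10 + 6))² = ((-221 - 1*(-64)) + (5*10 + 6))² = ((-221 + 64) + (50 + 6))² = (-157 + 56)² = (-101)² = 10201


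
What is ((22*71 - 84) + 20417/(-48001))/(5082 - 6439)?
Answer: -70925061/65137357 ≈ -1.0889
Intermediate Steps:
((22*71 - 84) + 20417/(-48001))/(5082 - 6439) = ((1562 - 84) + 20417*(-1/48001))/(-1357) = (1478 - 20417/48001)*(-1/1357) = (70925061/48001)*(-1/1357) = -70925061/65137357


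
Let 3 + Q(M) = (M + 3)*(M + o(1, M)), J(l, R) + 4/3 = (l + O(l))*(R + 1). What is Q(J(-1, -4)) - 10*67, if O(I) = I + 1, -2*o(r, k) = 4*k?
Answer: -6127/9 ≈ -680.78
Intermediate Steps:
o(r, k) = -2*k
O(I) = 1 + I
J(l, R) = -4/3 + (1 + R)*(1 + 2*l) (J(l, R) = -4/3 + (l + (1 + l))*(R + 1) = -4/3 + (1 + 2*l)*(1 + R) = -4/3 + (1 + R)*(1 + 2*l))
Q(M) = -3 - M*(3 + M) (Q(M) = -3 + (M + 3)*(M - 2*M) = -3 + (3 + M)*(-M) = -3 - M*(3 + M))
Q(J(-1, -4)) - 10*67 = (-3 - (-1/3 - 4 + 2*(-1) + 2*(-4)*(-1))**2 - 3*(-1/3 - 4 + 2*(-1) + 2*(-4)*(-1))) - 10*67 = (-3 - (-1/3 - 4 - 2 + 8)**2 - 3*(-1/3 - 4 - 2 + 8)) - 670 = (-3 - (5/3)**2 - 3*5/3) - 670 = (-3 - 1*25/9 - 5) - 670 = (-3 - 25/9 - 5) - 670 = -97/9 - 670 = -6127/9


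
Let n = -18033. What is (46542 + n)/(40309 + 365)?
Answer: 9503/13558 ≈ 0.70091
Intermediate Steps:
(46542 + n)/(40309 + 365) = (46542 - 18033)/(40309 + 365) = 28509/40674 = 28509*(1/40674) = 9503/13558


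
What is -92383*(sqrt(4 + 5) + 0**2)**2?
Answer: -831447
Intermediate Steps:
-92383*(sqrt(4 + 5) + 0**2)**2 = -92383*(sqrt(9) + 0)**2 = -92383*(3 + 0)**2 = -92383*3**2 = -92383*9 = -831447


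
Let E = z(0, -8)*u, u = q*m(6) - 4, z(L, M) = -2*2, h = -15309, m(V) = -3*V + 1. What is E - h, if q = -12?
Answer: 14509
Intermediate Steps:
m(V) = 1 - 3*V
z(L, M) = -4
u = 200 (u = -12*(1 - 3*6) - 4 = -12*(1 - 18) - 4 = -12*(-17) - 4 = 204 - 4 = 200)
E = -800 (E = -4*200 = -800)
E - h = -800 - 1*(-15309) = -800 + 15309 = 14509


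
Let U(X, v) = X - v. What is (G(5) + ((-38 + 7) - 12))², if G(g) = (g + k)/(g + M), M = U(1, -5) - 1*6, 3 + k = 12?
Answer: 40401/25 ≈ 1616.0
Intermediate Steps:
k = 9 (k = -3 + 12 = 9)
M = 0 (M = (1 - 1*(-5)) - 1*6 = (1 + 5) - 6 = 6 - 6 = 0)
G(g) = (9 + g)/g (G(g) = (g + 9)/(g + 0) = (9 + g)/g)
(G(5) + ((-38 + 7) - 12))² = ((9 + 5)/5 + ((-38 + 7) - 12))² = ((⅕)*14 + (-31 - 12))² = (14/5 - 43)² = (-201/5)² = 40401/25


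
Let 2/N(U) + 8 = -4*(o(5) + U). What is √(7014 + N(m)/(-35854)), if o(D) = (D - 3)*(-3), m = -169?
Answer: 5*√10794267773732261/6202742 ≈ 83.750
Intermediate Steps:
o(D) = 9 - 3*D (o(D) = (-3 + D)*(-3) = 9 - 3*D)
N(U) = 2/(16 - 4*U) (N(U) = 2/(-8 - 4*((9 - 3*5) + U)) = 2/(-8 - 4*((9 - 15) + U)) = 2/(-8 - 4*(-6 + U)) = 2/(-8 + (24 - 4*U)) = 2/(16 - 4*U))
√(7014 + N(m)/(-35854)) = √(7014 - 1/(-8 + 2*(-169))/(-35854)) = √(7014 - 1/(-8 - 338)*(-1/35854)) = √(7014 - 1/(-346)*(-1/35854)) = √(7014 - 1*(-1/346)*(-1/35854)) = √(7014 + (1/346)*(-1/35854)) = √(7014 - 1/12405484) = √(87012064775/12405484) = 5*√10794267773732261/6202742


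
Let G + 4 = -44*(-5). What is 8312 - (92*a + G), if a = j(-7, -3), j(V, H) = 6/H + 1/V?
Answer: 58052/7 ≈ 8293.1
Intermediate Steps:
j(V, H) = 1/V + 6/H (j(V, H) = 6/H + 1/V = 1/V + 6/H)
a = -15/7 (a = 1/(-7) + 6/(-3) = -⅐ + 6*(-⅓) = -⅐ - 2 = -15/7 ≈ -2.1429)
G = 216 (G = -4 - 44*(-5) = -4 + 220 = 216)
8312 - (92*a + G) = 8312 - (92*(-15/7) + 216) = 8312 - (-1380/7 + 216) = 8312 - 1*132/7 = 8312 - 132/7 = 58052/7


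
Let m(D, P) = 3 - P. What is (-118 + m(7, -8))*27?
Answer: -2889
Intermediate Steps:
(-118 + m(7, -8))*27 = (-118 + (3 - 1*(-8)))*27 = (-118 + (3 + 8))*27 = (-118 + 11)*27 = -107*27 = -2889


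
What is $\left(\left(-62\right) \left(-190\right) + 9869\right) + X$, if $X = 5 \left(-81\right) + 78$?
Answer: $21322$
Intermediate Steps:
$X = -327$ ($X = -405 + 78 = -327$)
$\left(\left(-62\right) \left(-190\right) + 9869\right) + X = \left(\left(-62\right) \left(-190\right) + 9869\right) - 327 = \left(11780 + 9869\right) - 327 = 21649 - 327 = 21322$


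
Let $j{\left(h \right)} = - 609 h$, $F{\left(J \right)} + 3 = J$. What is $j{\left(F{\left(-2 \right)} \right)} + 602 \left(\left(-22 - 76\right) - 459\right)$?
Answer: $-332269$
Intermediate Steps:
$F{\left(J \right)} = -3 + J$
$j{\left(F{\left(-2 \right)} \right)} + 602 \left(\left(-22 - 76\right) - 459\right) = - 609 \left(-3 - 2\right) + 602 \left(\left(-22 - 76\right) - 459\right) = \left(-609\right) \left(-5\right) + 602 \left(-98 - 459\right) = 3045 + 602 \left(-557\right) = 3045 - 335314 = -332269$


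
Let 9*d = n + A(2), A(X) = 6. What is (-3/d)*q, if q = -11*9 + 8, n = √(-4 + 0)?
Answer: 7371/20 - 2457*I/20 ≈ 368.55 - 122.85*I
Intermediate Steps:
n = 2*I (n = √(-4) = 2*I ≈ 2.0*I)
q = -91 (q = -99 + 8 = -91)
d = ⅔ + 2*I/9 (d = (2*I + 6)/9 = (6 + 2*I)/9 = ⅔ + 2*I/9 ≈ 0.66667 + 0.22222*I)
(-3/d)*q = -3*81*(⅔ - 2*I/9)/40*(-91) = -243*(⅔ - 2*I/9)/40*(-91) = 22113*(⅔ - 2*I/9)/40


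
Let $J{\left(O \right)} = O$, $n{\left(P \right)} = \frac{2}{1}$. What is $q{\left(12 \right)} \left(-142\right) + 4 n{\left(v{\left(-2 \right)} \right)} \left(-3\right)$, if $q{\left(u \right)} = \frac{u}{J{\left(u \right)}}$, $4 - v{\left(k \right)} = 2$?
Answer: $-166$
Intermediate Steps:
$v{\left(k \right)} = 2$ ($v{\left(k \right)} = 4 - 2 = 2$)
$n{\left(P \right)} = 2$ ($n{\left(P \right)} = 2 \cdot 1 = 2$)
$q{\left(u \right)} = 1$ ($q{\left(u \right)} = \frac{u}{u} = 1$)
$q{\left(12 \right)} \left(-142\right) + 4 n{\left(v{\left(-2 \right)} \right)} \left(-3\right) = 1 \left(-142\right) + 4 \cdot 2 \left(-3\right) = -142 + 8 \left(-3\right) = -142 - 24 = -166$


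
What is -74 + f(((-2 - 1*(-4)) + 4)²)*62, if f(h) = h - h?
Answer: -74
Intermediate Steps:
f(h) = 0
-74 + f(((-2 - 1*(-4)) + 4)²)*62 = -74 + 0*62 = -74 + 0 = -74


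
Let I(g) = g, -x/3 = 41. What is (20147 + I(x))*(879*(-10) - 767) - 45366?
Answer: -191414734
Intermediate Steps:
x = -123 (x = -3*41 = -123)
(20147 + I(x))*(879*(-10) - 767) - 45366 = (20147 - 123)*(879*(-10) - 767) - 45366 = 20024*(-8790 - 767) - 45366 = 20024*(-9557) - 45366 = -191369368 - 45366 = -191414734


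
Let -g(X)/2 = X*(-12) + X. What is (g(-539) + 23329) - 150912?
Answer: -139441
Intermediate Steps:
g(X) = 22*X (g(X) = -2*(X*(-12) + X) = -2*(-12*X + X) = -(-22)*X = 22*X)
(g(-539) + 23329) - 150912 = (22*(-539) + 23329) - 150912 = (-11858 + 23329) - 150912 = 11471 - 150912 = -139441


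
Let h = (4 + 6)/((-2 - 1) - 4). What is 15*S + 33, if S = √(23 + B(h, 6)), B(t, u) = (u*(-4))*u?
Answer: 33 + 165*I ≈ 33.0 + 165.0*I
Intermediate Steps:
h = -10/7 (h = 10/(-3 - 4) = 10/(-7) = 10*(-⅐) = -10/7 ≈ -1.4286)
B(t, u) = -4*u² (B(t, u) = (-4*u)*u = -4*u²)
S = 11*I (S = √(23 - 4*6²) = √(23 - 4*36) = √(23 - 144) = √(-121) = 11*I ≈ 11.0*I)
15*S + 33 = 15*(11*I) + 33 = 165*I + 33 = 33 + 165*I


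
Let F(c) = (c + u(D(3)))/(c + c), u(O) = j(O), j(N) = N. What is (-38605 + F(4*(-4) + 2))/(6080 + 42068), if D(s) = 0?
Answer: -77209/96296 ≈ -0.80179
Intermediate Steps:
u(O) = O
F(c) = 1/2 (F(c) = (c + 0)/(c + c) = c/((2*c)) = c*(1/(2*c)) = 1/2)
(-38605 + F(4*(-4) + 2))/(6080 + 42068) = (-38605 + 1/2)/(6080 + 42068) = -77209/2/48148 = -77209/2*1/48148 = -77209/96296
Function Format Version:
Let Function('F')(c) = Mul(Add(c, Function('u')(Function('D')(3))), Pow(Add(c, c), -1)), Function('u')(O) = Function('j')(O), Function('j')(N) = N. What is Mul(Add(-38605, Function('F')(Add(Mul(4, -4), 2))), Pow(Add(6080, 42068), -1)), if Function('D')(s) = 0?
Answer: Rational(-77209, 96296) ≈ -0.80179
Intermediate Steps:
Function('u')(O) = O
Function('F')(c) = Rational(1, 2) (Function('F')(c) = Mul(Add(c, 0), Pow(Add(c, c), -1)) = Mul(c, Pow(Mul(2, c), -1)) = Mul(c, Mul(Rational(1, 2), Pow(c, -1))) = Rational(1, 2))
Mul(Add(-38605, Function('F')(Add(Mul(4, -4), 2))), Pow(Add(6080, 42068), -1)) = Mul(Add(-38605, Rational(1, 2)), Pow(Add(6080, 42068), -1)) = Mul(Rational(-77209, 2), Pow(48148, -1)) = Mul(Rational(-77209, 2), Rational(1, 48148)) = Rational(-77209, 96296)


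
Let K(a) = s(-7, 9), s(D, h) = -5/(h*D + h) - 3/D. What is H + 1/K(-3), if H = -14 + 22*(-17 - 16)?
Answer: -145402/197 ≈ -738.08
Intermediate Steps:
s(D, h) = -5/(h + D*h) - 3/D (s(D, h) = -5/(D*h + h) - 3/D = -5/(h + D*h) - 3/D)
K(a) = 197/378 (K(a) = (-5*(-7) - 3*9 - 3*(-7)*9)/(-7*9*(1 - 7)) = -⅐*⅑*(35 - 27 + 189)/(-6) = -⅐*⅑*(-⅙)*197 = 197/378)
H = -740 (H = -14 + 22*(-33) = -14 - 726 = -740)
H + 1/K(-3) = -740 + 1/(197/378) = -740 + 378/197 = -145402/197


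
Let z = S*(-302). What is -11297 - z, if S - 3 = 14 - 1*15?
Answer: -10693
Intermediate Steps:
S = 2 (S = 3 + (14 - 1*15) = 3 + (14 - 15) = 3 - 1 = 2)
z = -604 (z = 2*(-302) = -604)
-11297 - z = -11297 - 1*(-604) = -11297 + 604 = -10693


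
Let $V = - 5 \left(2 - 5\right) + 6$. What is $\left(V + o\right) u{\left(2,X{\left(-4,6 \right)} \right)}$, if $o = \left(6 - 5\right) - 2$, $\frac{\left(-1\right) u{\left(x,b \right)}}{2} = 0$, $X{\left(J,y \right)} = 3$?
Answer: $0$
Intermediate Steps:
$u{\left(x,b \right)} = 0$ ($u{\left(x,b \right)} = \left(-2\right) 0 = 0$)
$o = -1$ ($o = 1 - 2 = -1$)
$V = 21$ ($V = \left(-5\right) \left(-3\right) + 6 = 15 + 6 = 21$)
$\left(V + o\right) u{\left(2,X{\left(-4,6 \right)} \right)} = \left(21 - 1\right) 0 = 20 \cdot 0 = 0$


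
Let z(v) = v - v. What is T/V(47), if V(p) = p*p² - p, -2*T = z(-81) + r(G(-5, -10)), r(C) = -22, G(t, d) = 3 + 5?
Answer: 11/103776 ≈ 0.00010600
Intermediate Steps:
G(t, d) = 8
z(v) = 0
T = 11 (T = -(0 - 22)/2 = -½*(-22) = 11)
V(p) = p³ - p
T/V(47) = 11/(47³ - 1*47) = 11/(103823 - 47) = 11/103776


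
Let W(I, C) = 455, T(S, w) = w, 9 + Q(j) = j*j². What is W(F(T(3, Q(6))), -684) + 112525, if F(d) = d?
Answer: 112980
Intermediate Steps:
Q(j) = -9 + j³ (Q(j) = -9 + j*j² = -9 + j³)
W(F(T(3, Q(6))), -684) + 112525 = 455 + 112525 = 112980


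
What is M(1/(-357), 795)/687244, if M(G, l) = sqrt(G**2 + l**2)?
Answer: sqrt(80550954226)/245346108 ≈ 0.0011568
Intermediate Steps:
M(1/(-357), 795)/687244 = sqrt((1/(-357))**2 + 795**2)/687244 = sqrt((-1/357)**2 + 632025)*(1/687244) = sqrt(1/127449 + 632025)*(1/687244) = sqrt(80550954226/127449)*(1/687244) = (sqrt(80550954226)/357)*(1/687244) = sqrt(80550954226)/245346108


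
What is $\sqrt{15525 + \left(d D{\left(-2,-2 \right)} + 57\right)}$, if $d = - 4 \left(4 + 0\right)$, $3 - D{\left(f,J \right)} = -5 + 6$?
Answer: $5 \sqrt{622} \approx 124.7$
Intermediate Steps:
$D{\left(f,J \right)} = 2$ ($D{\left(f,J \right)} = 3 - \left(-5 + 6\right) = 3 - 1 = 2$)
$d = -16$ ($d = \left(-4\right) 4 = -16$)
$\sqrt{15525 + \left(d D{\left(-2,-2 \right)} + 57\right)} = \sqrt{15525 + \left(\left(-16\right) 2 + 57\right)} = \sqrt{15525 + \left(-32 + 57\right)} = \sqrt{15525 + 25} = \sqrt{15550} = 5 \sqrt{622}$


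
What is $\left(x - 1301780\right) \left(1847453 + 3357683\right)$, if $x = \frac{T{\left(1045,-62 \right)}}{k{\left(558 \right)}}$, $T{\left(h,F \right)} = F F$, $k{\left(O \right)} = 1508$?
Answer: $- \frac{2554525110028464}{377} \approx -6.7759 \cdot 10^{12}$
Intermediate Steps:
$T{\left(h,F \right)} = F^{2}$
$x = \frac{961}{377}$ ($x = \frac{\left(-62\right)^{2}}{1508} = 3844 \cdot \frac{1}{1508} = \frac{961}{377} \approx 2.5491$)
$\left(x - 1301780\right) \left(1847453 + 3357683\right) = \left(\frac{961}{377} - 1301780\right) \left(1847453 + 3357683\right) = \left(- \frac{490770099}{377}\right) 5205136 = - \frac{2554525110028464}{377}$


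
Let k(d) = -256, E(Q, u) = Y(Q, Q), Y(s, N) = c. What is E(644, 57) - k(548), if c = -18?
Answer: 238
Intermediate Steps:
Y(s, N) = -18
E(Q, u) = -18
E(644, 57) - k(548) = -18 - 1*(-256) = -18 + 256 = 238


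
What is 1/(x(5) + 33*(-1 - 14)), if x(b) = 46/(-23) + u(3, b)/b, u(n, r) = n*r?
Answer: -1/494 ≈ -0.0020243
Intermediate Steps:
x(b) = 1 (x(b) = 46/(-23) + (3*b)/b = 46*(-1/23) + 3 = -2 + 3 = 1)
1/(x(5) + 33*(-1 - 14)) = 1/(1 + 33*(-1 - 14)) = 1/(1 + 33*(-15)) = 1/(1 - 495) = 1/(-494) = -1/494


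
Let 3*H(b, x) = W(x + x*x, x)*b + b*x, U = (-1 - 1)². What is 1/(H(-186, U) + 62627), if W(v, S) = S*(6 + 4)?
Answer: 1/59899 ≈ 1.6695e-5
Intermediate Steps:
U = 4 (U = (-2)² = 4)
W(v, S) = 10*S (W(v, S) = S*10 = 10*S)
H(b, x) = 11*b*x/3 (H(b, x) = ((10*x)*b + b*x)/3 = (10*b*x + b*x)/3 = (11*b*x)/3 = 11*b*x/3)
1/(H(-186, U) + 62627) = 1/((11/3)*(-186)*4 + 62627) = 1/(-2728 + 62627) = 1/59899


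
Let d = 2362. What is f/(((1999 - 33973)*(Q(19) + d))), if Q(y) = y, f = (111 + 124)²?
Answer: -55225/76130094 ≈ -0.00072540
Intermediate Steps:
f = 55225 (f = 235² = 55225)
f/(((1999 - 33973)*(Q(19) + d))) = 55225/(((1999 - 33973)*(19 + 2362))) = 55225/((-31974*2381)) = 55225/(-76130094) = 55225*(-1/76130094) = -55225/76130094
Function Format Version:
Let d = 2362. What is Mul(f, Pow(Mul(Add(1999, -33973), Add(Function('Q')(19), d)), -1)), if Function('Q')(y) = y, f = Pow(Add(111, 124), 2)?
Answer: Rational(-55225, 76130094) ≈ -0.00072540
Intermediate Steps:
f = 55225 (f = Pow(235, 2) = 55225)
Mul(f, Pow(Mul(Add(1999, -33973), Add(Function('Q')(19), d)), -1)) = Mul(55225, Pow(Mul(Add(1999, -33973), Add(19, 2362)), -1)) = Mul(55225, Pow(Mul(-31974, 2381), -1)) = Mul(55225, Pow(-76130094, -1)) = Mul(55225, Rational(-1, 76130094)) = Rational(-55225, 76130094)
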